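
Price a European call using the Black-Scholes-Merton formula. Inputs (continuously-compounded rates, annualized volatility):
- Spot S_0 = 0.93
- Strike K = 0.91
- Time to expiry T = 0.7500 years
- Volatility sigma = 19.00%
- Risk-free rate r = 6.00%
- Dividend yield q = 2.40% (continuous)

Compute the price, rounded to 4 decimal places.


Answer: Price = 0.0827

Derivation:
d1 = (ln(S/K) + (r - q + 0.5*sigma^2) * T) / (sigma * sqrt(T)) = 0.37848341
d2 = d1 - sigma * sqrt(T) = 0.21393858
exp(-rT) = 0.95599748; exp(-qT) = 0.98216103
C = S_0 * exp(-qT) * N(d1) - K * exp(-rT) * N(d2)
N(d1) = 0.64746424; N(d2) = 0.58470252
C = 0.9300 * 0.98216103 * 0.64746424 - 0.9100 * 0.95599748 * 0.58470252 = 0.0827


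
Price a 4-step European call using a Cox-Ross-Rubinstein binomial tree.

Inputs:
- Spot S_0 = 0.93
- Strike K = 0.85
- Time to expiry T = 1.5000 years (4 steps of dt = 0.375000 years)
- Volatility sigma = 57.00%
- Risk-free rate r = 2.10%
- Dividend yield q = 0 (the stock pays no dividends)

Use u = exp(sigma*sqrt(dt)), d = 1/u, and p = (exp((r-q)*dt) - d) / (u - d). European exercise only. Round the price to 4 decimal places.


dt = T/N = 0.375000
u = exp(sigma*sqrt(dt)) = 1.417723; d = 1/u = 0.705356
p = (exp((r-q)*dt) - d) / (u - d) = 0.424711
Discount per step: exp(-r*dt) = 0.992156
Stock lattice S(k, i) with i counting down-moves:
  k=0: S(0,0) = 0.9300
  k=1: S(1,0) = 1.3185; S(1,1) = 0.6560
  k=2: S(2,0) = 1.8692; S(2,1) = 0.9300; S(2,2) = 0.4627
  k=3: S(3,0) = 2.6501; S(3,1) = 1.3185; S(3,2) = 0.6560; S(3,3) = 0.3264
  k=4: S(4,0) = 3.7571; S(4,1) = 1.8692; S(4,2) = 0.9300; S(4,3) = 0.4627; S(4,4) = 0.2302
Terminal payoffs V(N, i) = max(S_T - K, 0):
  V(4,0) = 2.907066; V(4,1) = 1.019244; V(4,2) = 0.080000; V(4,3) = 0.000000; V(4,4) = 0.000000
Backward induction: V(k, i) = exp(-r*dt) * [p * V(k+1, i) + (1-p) * V(k+1, i+1)].
  V(3,0) = exp(-r*dt) * [p*2.907066 + (1-p)*1.019244] = 1.806738
  V(3,1) = exp(-r*dt) * [p*1.019244 + (1-p)*0.080000] = 0.475150
  V(3,2) = exp(-r*dt) * [p*0.080000 + (1-p)*0.000000] = 0.033710
  V(3,3) = exp(-r*dt) * [p*0.000000 + (1-p)*0.000000] = 0.000000
  V(2,0) = exp(-r*dt) * [p*1.806738 + (1-p)*0.475150] = 1.032526
  V(2,1) = exp(-r*dt) * [p*0.475150 + (1-p)*0.033710] = 0.219459
  V(2,2) = exp(-r*dt) * [p*0.033710 + (1-p)*0.000000] = 0.014205
  V(1,0) = exp(-r*dt) * [p*1.032526 + (1-p)*0.219459] = 0.560347
  V(1,1) = exp(-r*dt) * [p*0.219459 + (1-p)*0.014205] = 0.100583
  V(0,0) = exp(-r*dt) * [p*0.560347 + (1-p)*0.100583] = 0.293529

Answer: Price = V(0,0) = 0.2935


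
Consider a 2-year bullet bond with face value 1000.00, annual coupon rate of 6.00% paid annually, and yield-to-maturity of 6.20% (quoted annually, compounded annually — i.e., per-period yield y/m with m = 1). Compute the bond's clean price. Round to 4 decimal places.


Coupon per period c = face * coupon_rate / m = 60.000000
Periods per year m = 1; per-period yield y/m = 0.062000
Number of cashflows N = 2
Cashflows (t years, CF_t, discount factor 1/(1+y/m)^(m*t), PV):
  t = 1.0000: CF_t = 60.000000, DF = 0.941620, PV = 56.497175
  t = 2.0000: CF_t = 1060.000000, DF = 0.886647, PV = 939.846291
Price P = sum_t PV_t = 996.343466

Answer: Price = 996.3435


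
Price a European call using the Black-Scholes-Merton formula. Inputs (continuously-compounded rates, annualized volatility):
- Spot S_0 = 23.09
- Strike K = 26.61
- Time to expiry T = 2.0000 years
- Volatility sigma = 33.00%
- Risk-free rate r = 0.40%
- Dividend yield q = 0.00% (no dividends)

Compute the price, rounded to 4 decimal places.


Answer: Price = 3.0943

Derivation:
d1 = (ln(S/K) + (r - q + 0.5*sigma^2) * T) / (sigma * sqrt(T)) = -0.05354183
d2 = d1 - sigma * sqrt(T) = -0.52023230
exp(-rT) = 0.99203191; exp(-qT) = 1.00000000
C = S_0 * exp(-qT) * N(d1) - K * exp(-rT) * N(d2)
N(d1) = 0.47865010; N(d2) = 0.30145084
C = 23.0900 * 1.00000000 * 0.47865010 - 26.6100 * 0.99203191 * 0.30145084 = 3.0943


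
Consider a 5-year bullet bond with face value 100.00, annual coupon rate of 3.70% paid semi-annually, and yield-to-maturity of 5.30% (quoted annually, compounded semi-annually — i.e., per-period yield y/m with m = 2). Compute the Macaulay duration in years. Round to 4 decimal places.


Answer: Macaulay duration = 4.5929 years

Derivation:
Coupon per period c = face * coupon_rate / m = 1.850000
Periods per year m = 2; per-period yield y/m = 0.026500
Number of cashflows N = 10
Cashflows (t years, CF_t, discount factor 1/(1+y/m)^(m*t), PV):
  t = 0.5000: CF_t = 1.850000, DF = 0.974184, PV = 1.802241
  t = 1.0000: CF_t = 1.850000, DF = 0.949035, PV = 1.755714
  t = 1.5000: CF_t = 1.850000, DF = 0.924535, PV = 1.710389
  t = 2.0000: CF_t = 1.850000, DF = 0.900667, PV = 1.666234
  t = 2.5000: CF_t = 1.850000, DF = 0.877415, PV = 1.623218
  t = 3.0000: CF_t = 1.850000, DF = 0.854764, PV = 1.581314
  t = 3.5000: CF_t = 1.850000, DF = 0.832698, PV = 1.540491
  t = 4.0000: CF_t = 1.850000, DF = 0.811201, PV = 1.500721
  t = 4.5000: CF_t = 1.850000, DF = 0.790259, PV = 1.461979
  t = 5.0000: CF_t = 101.850000, DF = 0.769858, PV = 78.410008
Price P = sum_t PV_t = 93.052308
Macaulay numerator sum_t t * PV_t:
  t * PV_t at t = 0.5000: 0.901120
  t * PV_t at t = 1.0000: 1.755714
  t * PV_t at t = 1.5000: 2.565583
  t * PV_t at t = 2.0000: 3.332467
  t * PV_t at t = 2.5000: 4.058046
  t * PV_t at t = 3.0000: 4.743941
  t * PV_t at t = 3.5000: 5.391717
  t * PV_t at t = 4.0000: 6.002886
  t * PV_t at t = 4.5000: 6.578906
  t * PV_t at t = 5.0000: 392.050038
Macaulay duration D = (sum_t t * PV_t) / P = 427.380419 / 93.052308 = 4.592905


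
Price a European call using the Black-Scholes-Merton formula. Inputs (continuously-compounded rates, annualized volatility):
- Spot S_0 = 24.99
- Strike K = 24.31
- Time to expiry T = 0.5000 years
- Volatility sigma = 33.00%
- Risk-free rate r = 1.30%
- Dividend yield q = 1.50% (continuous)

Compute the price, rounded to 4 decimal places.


Answer: Price = 2.6136

Derivation:
d1 = (ln(S/K) + (r - q + 0.5*sigma^2) * T) / (sigma * sqrt(T)) = 0.23061519
d2 = d1 - sigma * sqrt(T) = -0.00273005
exp(-rT) = 0.99352108; exp(-qT) = 0.99252805
C = S_0 * exp(-qT) * N(d1) - K * exp(-rT) * N(d2)
N(d1) = 0.59119312; N(d2) = 0.49891087
C = 24.9900 * 0.99252805 * 0.59119312 - 24.3100 * 0.99352108 * 0.49891087 = 2.6136


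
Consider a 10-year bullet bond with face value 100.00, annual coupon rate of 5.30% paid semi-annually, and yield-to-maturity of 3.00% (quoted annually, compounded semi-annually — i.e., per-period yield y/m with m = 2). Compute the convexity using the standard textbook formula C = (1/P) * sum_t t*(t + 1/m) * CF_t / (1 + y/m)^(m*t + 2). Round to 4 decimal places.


Coupon per period c = face * coupon_rate / m = 2.650000
Periods per year m = 2; per-period yield y/m = 0.015000
Number of cashflows N = 20
Cashflows (t years, CF_t, discount factor 1/(1+y/m)^(m*t), PV):
  t = 0.5000: CF_t = 2.650000, DF = 0.985222, PV = 2.610837
  t = 1.0000: CF_t = 2.650000, DF = 0.970662, PV = 2.572254
  t = 1.5000: CF_t = 2.650000, DF = 0.956317, PV = 2.534240
  t = 2.0000: CF_t = 2.650000, DF = 0.942184, PV = 2.496788
  t = 2.5000: CF_t = 2.650000, DF = 0.928260, PV = 2.459890
  t = 3.0000: CF_t = 2.650000, DF = 0.914542, PV = 2.423537
  t = 3.5000: CF_t = 2.650000, DF = 0.901027, PV = 2.387721
  t = 4.0000: CF_t = 2.650000, DF = 0.887711, PV = 2.352434
  t = 4.5000: CF_t = 2.650000, DF = 0.874592, PV = 2.317669
  t = 5.0000: CF_t = 2.650000, DF = 0.861667, PV = 2.283418
  t = 5.5000: CF_t = 2.650000, DF = 0.848933, PV = 2.249673
  t = 6.0000: CF_t = 2.650000, DF = 0.836387, PV = 2.216427
  t = 6.5000: CF_t = 2.650000, DF = 0.824027, PV = 2.183672
  t = 7.0000: CF_t = 2.650000, DF = 0.811849, PV = 2.151401
  t = 7.5000: CF_t = 2.650000, DF = 0.799852, PV = 2.119606
  t = 8.0000: CF_t = 2.650000, DF = 0.788031, PV = 2.088282
  t = 8.5000: CF_t = 2.650000, DF = 0.776385, PV = 2.057421
  t = 9.0000: CF_t = 2.650000, DF = 0.764912, PV = 2.027016
  t = 9.5000: CF_t = 2.650000, DF = 0.753607, PV = 1.997060
  t = 10.0000: CF_t = 102.650000, DF = 0.742470, PV = 76.214588
Price P = sum_t PV_t = 119.743935
Convexity numerator sum_t t*(t + 1/m) * CF_t / (1+y/m)^(m*t + 2):
  t = 0.5000: term = 1.267120
  t = 1.0000: term = 3.745182
  t = 1.5000: term = 7.379670
  t = 2.0000: term = 12.117684
  t = 2.5000: term = 17.907907
  t = 3.0000: term = 24.700562
  t = 3.5000: term = 32.447372
  t = 4.0000: term = 41.101527
  t = 4.5000: term = 50.617644
  t = 5.0000: term = 60.951733
  t = 5.5000: term = 72.061163
  t = 6.0000: term = 83.904623
  t = 6.5000: term = 96.442095
  t = 7.0000: term = 109.634818
  t = 7.5000: term = 123.445256
  t = 8.0000: term = 137.837068
  t = 8.5000: term = 152.775075
  t = 9.0000: term = 168.225235
  t = 9.5000: term = 184.154609
  t = 10.0000: term = 7767.751496
Convexity = (1/P) * sum = 9148.467840 / 119.743935 = 76.400261

Answer: Convexity = 76.4003


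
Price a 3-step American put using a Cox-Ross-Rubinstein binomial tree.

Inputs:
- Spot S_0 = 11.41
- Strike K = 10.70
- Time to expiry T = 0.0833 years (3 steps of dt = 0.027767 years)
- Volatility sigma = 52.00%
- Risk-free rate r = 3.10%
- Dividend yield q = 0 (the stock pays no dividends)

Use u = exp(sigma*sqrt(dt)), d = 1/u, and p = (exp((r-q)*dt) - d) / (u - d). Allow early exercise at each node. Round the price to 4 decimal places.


dt = T/N = 0.027767
u = exp(sigma*sqrt(dt)) = 1.090514; d = 1/u = 0.916999
p = (exp((r-q)*dt) - d) / (u - d) = 0.483314
Discount per step: exp(-r*dt) = 0.999140
Stock lattice S(k, i) with i counting down-moves:
  k=0: S(0,0) = 11.4100
  k=1: S(1,0) = 12.4428; S(1,1) = 10.4630
  k=2: S(2,0) = 13.5690; S(2,1) = 11.4100; S(2,2) = 9.5945
  k=3: S(3,0) = 14.7972; S(3,1) = 12.4428; S(3,2) = 10.4630; S(3,3) = 8.7982
Terminal payoffs V(N, i) = max(K - S_T, 0):
  V(3,0) = 0.000000; V(3,1) = 0.000000; V(3,2) = 0.237046; V(3,3) = 1.901844
Backward induction: V(k, i) = exp(-r*dt) * [p * V(k+1, i) + (1-p) * V(k+1, i+1)]; then take max(V_cont, immediate exercise) for American.
  V(2,0) = exp(-r*dt) * [p*0.000000 + (1-p)*0.000000] = 0.000000; exercise = 0.000000; V(2,0) = max -> 0.000000
  V(2,1) = exp(-r*dt) * [p*0.000000 + (1-p)*0.237046] = 0.122373; exercise = 0.000000; V(2,1) = max -> 0.122373
  V(2,2) = exp(-r*dt) * [p*0.237046 + (1-p)*1.901844] = 1.096280; exercise = 1.105486; V(2,2) = max -> 1.105486
  V(1,0) = exp(-r*dt) * [p*0.000000 + (1-p)*0.122373] = 0.063174; exercise = 0.000000; V(1,0) = max -> 0.063174
  V(1,1) = exp(-r*dt) * [p*0.122373 + (1-p)*1.105486] = 0.629791; exercise = 0.237046; V(1,1) = max -> 0.629791
  V(0,0) = exp(-r*dt) * [p*0.063174 + (1-p)*0.629791] = 0.355631; exercise = 0.000000; V(0,0) = max -> 0.355631

Answer: Price = V(0,0) = 0.3556


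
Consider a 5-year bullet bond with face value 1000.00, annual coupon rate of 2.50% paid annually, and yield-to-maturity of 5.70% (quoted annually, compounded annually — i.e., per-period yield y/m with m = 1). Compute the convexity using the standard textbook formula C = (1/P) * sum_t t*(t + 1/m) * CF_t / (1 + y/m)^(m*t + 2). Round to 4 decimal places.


Answer: Convexity = 25.0073

Derivation:
Coupon per period c = face * coupon_rate / m = 25.000000
Periods per year m = 1; per-period yield y/m = 0.057000
Number of cashflows N = 5
Cashflows (t years, CF_t, discount factor 1/(1+y/m)^(m*t), PV):
  t = 1.0000: CF_t = 25.000000, DF = 0.946074, PV = 23.651845
  t = 2.0000: CF_t = 25.000000, DF = 0.895056, PV = 22.376391
  t = 3.0000: CF_t = 25.000000, DF = 0.846789, PV = 21.169717
  t = 4.0000: CF_t = 25.000000, DF = 0.801125, PV = 20.028114
  t = 5.0000: CF_t = 1025.000000, DF = 0.757923, PV = 776.871034
Price P = sum_t PV_t = 864.097100
Convexity numerator sum_t t*(t + 1/m) * CF_t / (1+y/m)^(m*t + 2):
  t = 1.0000: term = 42.339433
  t = 2.0000: term = 120.168685
  t = 3.0000: term = 227.376888
  t = 4.0000: term = 358.525525
  t = 5.0000: term = 20860.283624
Convexity = (1/P) * sum = 21608.694156 / 864.097100 = 25.007252


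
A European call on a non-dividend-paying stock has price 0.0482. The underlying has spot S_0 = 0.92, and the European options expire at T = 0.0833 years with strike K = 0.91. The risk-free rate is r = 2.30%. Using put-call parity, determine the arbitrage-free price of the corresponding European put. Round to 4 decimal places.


Put-call parity: C - P = S_0 * exp(-qT) - K * exp(-rT).
S_0 * exp(-qT) = 0.9200 * 1.00000000 = 0.92000000
K * exp(-rT) = 0.9100 * 0.99808593 = 0.90825820
P = C - S*exp(-qT) + K*exp(-rT)
P = 0.0482 - 0.92000000 + 0.90825820 = 0.0365

Answer: Put price = 0.0365


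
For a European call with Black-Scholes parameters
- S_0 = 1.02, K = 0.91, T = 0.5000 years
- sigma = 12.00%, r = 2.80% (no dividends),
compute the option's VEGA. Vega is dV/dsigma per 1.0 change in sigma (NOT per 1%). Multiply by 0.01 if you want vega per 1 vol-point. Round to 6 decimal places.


d1 = 1.5522562065; d2 = 1.4674033927
phi(d1) = 0.1195897434; exp(-qT) = 1.0000000000; exp(-rT) = 0.9860975443
Vega = S * exp(-qT) * phi(d1) * sqrt(T) = 1.0200 * 1.0000000000 * 0.1195897434 * 0.7071067812 = 0.086254

Answer: Vega = 0.086254


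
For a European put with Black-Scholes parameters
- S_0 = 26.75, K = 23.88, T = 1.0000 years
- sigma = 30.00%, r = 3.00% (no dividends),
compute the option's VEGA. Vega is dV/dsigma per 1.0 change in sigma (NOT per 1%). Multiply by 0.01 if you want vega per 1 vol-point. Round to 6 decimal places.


Answer: Vega = 8.760113

Derivation:
d1 = 0.6283106161; d2 = 0.3283106161
phi(d1) = 0.3274808666; exp(-qT) = 1.0000000000; exp(-rT) = 0.9704455335
Vega = S * exp(-qT) * phi(d1) * sqrt(T) = 26.7500 * 1.0000000000 * 0.3274808666 * 1.0000000000 = 8.760113


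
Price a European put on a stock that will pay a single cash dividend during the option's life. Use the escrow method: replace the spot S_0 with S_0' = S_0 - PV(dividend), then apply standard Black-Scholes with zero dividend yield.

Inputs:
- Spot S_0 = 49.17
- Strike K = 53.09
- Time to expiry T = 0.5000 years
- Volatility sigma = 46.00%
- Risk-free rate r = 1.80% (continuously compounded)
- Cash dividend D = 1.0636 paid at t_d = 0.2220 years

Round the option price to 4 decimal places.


PV(D) = D * exp(-r * t_d) = 1.0636 * 0.99601197 = 1.05935833
S_0' = S_0 - PV(D) = 49.1700 - 1.05935833 = 48.11064167
d1 = (ln(S_0'/K) + (r + sigma^2/2)*T) / (sigma*sqrt(T)) = -0.11247669
d2 = d1 - sigma*sqrt(T) = -0.43774581
exp(-rT) = 0.99104038
N(-d1) = 0.54477727; N(-d2) = 0.66921472
P = K * exp(-rT) * N(-d2) - S_0' * N(-d1) = 53.0900 * 0.99104038 * 0.66921472 - 48.11064167 * 0.54477727 = 9.0007

Answer: Price = 9.0007


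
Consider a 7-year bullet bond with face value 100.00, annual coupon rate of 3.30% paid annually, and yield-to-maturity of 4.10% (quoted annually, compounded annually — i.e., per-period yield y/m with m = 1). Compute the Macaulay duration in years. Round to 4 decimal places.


Answer: Macaulay duration = 6.3450 years

Derivation:
Coupon per period c = face * coupon_rate / m = 3.300000
Periods per year m = 1; per-period yield y/m = 0.041000
Number of cashflows N = 7
Cashflows (t years, CF_t, discount factor 1/(1+y/m)^(m*t), PV):
  t = 1.0000: CF_t = 3.300000, DF = 0.960615, PV = 3.170029
  t = 2.0000: CF_t = 3.300000, DF = 0.922781, PV = 3.045177
  t = 3.0000: CF_t = 3.300000, DF = 0.886437, PV = 2.925242
  t = 4.0000: CF_t = 3.300000, DF = 0.851524, PV = 2.810030
  t = 5.0000: CF_t = 3.300000, DF = 0.817987, PV = 2.699357
  t = 6.0000: CF_t = 3.300000, DF = 0.785770, PV = 2.593042
  t = 7.0000: CF_t = 103.300000, DF = 0.754823, PV = 77.973174
Price P = sum_t PV_t = 95.216051
Macaulay numerator sum_t t * PV_t:
  t * PV_t at t = 1.0000: 3.170029
  t * PV_t at t = 2.0000: 6.090353
  t * PV_t at t = 3.0000: 8.775725
  t * PV_t at t = 4.0000: 11.240122
  t * PV_t at t = 5.0000: 13.496784
  t * PV_t at t = 6.0000: 15.558252
  t * PV_t at t = 7.0000: 545.812220
Macaulay duration D = (sum_t t * PV_t) / P = 604.143485 / 95.216051 = 6.344975


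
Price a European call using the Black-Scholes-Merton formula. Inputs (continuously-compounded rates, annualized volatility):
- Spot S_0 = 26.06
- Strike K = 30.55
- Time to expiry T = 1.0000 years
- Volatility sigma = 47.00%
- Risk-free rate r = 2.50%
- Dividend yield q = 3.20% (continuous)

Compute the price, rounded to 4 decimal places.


Answer: Price = 3.1431

Derivation:
d1 = (ln(S/K) + (r - q + 0.5*sigma^2) * T) / (sigma * sqrt(T)) = -0.11811301
d2 = d1 - sigma * sqrt(T) = -0.58811301
exp(-rT) = 0.97530991; exp(-qT) = 0.96850658
C = S_0 * exp(-qT) * N(d1) - K * exp(-rT) * N(d2)
N(d1) = 0.45298906; N(d2) = 0.27822822
C = 26.0600 * 0.96850658 * 0.45298906 - 30.5500 * 0.97530991 * 0.27822822 = 3.1431


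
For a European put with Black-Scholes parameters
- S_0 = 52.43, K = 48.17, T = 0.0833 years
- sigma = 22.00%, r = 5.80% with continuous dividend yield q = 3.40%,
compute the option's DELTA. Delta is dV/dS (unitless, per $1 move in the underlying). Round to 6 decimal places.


Answer: Delta = -0.080850

Derivation:
d1 = 1.3978491288; d2 = 1.3343533021
phi(d1) = 0.1501786601; exp(-qT) = 0.9971718069; exp(-rT) = 0.9951802524
N(-d1) = 0.0810791888
Delta = -exp(-qT) * N(-d1) = -0.9971718069 * 0.0810791888 = -0.080850


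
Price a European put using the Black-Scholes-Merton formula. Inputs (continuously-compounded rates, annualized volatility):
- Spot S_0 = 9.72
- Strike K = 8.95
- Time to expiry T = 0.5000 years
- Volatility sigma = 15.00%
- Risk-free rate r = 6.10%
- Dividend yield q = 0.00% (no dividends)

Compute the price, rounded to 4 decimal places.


Answer: Price = 0.0715

Derivation:
d1 = (ln(S/K) + (r - q + 0.5*sigma^2) * T) / (sigma * sqrt(T)) = 1.11870974
d2 = d1 - sigma * sqrt(T) = 1.01264372
exp(-rT) = 0.96996043; exp(-qT) = 1.00000000
P = K * exp(-rT) * N(-d2) - S_0 * exp(-qT) * N(-d1)
N(-d1) = 0.13163199; N(-d2) = 0.15561518
P = 8.9500 * 0.96996043 * 0.15561518 - 9.7200 * 1.00000000 * 0.13163199 = 0.0715


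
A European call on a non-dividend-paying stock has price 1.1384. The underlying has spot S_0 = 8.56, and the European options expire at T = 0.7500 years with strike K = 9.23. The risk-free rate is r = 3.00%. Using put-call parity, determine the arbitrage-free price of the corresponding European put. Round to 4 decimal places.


Answer: Put price = 1.6030

Derivation:
Put-call parity: C - P = S_0 * exp(-qT) - K * exp(-rT).
S_0 * exp(-qT) = 8.5600 * 1.00000000 = 8.56000000
K * exp(-rT) = 9.2300 * 0.97775124 = 9.02464392
P = C - S*exp(-qT) + K*exp(-rT)
P = 1.1384 - 8.56000000 + 9.02464392 = 1.6030


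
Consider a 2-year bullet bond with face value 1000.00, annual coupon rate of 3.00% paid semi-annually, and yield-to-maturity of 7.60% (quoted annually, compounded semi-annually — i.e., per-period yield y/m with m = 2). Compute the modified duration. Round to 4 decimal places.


Answer: Modified duration = 1.8823

Derivation:
Coupon per period c = face * coupon_rate / m = 15.000000
Periods per year m = 2; per-period yield y/m = 0.038000
Number of cashflows N = 4
Cashflows (t years, CF_t, discount factor 1/(1+y/m)^(m*t), PV):
  t = 0.5000: CF_t = 15.000000, DF = 0.963391, PV = 14.450867
  t = 1.0000: CF_t = 15.000000, DF = 0.928122, PV = 13.921837
  t = 1.5000: CF_t = 15.000000, DF = 0.894145, PV = 13.412175
  t = 2.0000: CF_t = 1015.000000, DF = 0.861411, PV = 874.332513
Price P = sum_t PV_t = 916.117391
First compute Macaulay numerator sum_t t * PV_t:
  t * PV_t at t = 0.5000: 7.225434
  t * PV_t at t = 1.0000: 13.921837
  t * PV_t at t = 1.5000: 20.118262
  t * PV_t at t = 2.0000: 1748.665025
Macaulay duration D = 1789.930558 / 916.117391 = 1.953822
Modified duration = D / (1 + y/m) = 1.953822 / (1 + 0.038000) = 1.882295


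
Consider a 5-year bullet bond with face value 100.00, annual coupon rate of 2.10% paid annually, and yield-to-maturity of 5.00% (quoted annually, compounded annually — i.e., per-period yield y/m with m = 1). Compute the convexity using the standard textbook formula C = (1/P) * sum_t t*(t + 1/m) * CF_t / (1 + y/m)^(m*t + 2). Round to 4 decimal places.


Answer: Convexity = 25.6379

Derivation:
Coupon per period c = face * coupon_rate / m = 2.100000
Periods per year m = 1; per-period yield y/m = 0.050000
Number of cashflows N = 5
Cashflows (t years, CF_t, discount factor 1/(1+y/m)^(m*t), PV):
  t = 1.0000: CF_t = 2.100000, DF = 0.952381, PV = 2.000000
  t = 2.0000: CF_t = 2.100000, DF = 0.907029, PV = 1.904762
  t = 3.0000: CF_t = 2.100000, DF = 0.863838, PV = 1.814059
  t = 4.0000: CF_t = 2.100000, DF = 0.822702, PV = 1.727675
  t = 5.0000: CF_t = 102.100000, DF = 0.783526, PV = 79.998022
Price P = sum_t PV_t = 87.444518
Convexity numerator sum_t t*(t + 1/m) * CF_t / (1+y/m)^(m*t + 2):
  t = 1.0000: term = 3.628118
  t = 2.0000: term = 10.366051
  t = 3.0000: term = 19.744859
  t = 4.0000: term = 31.341047
  t = 5.0000: term = 2176.816914
Convexity = (1/P) * sum = 2241.896989 / 87.444518 = 25.637936


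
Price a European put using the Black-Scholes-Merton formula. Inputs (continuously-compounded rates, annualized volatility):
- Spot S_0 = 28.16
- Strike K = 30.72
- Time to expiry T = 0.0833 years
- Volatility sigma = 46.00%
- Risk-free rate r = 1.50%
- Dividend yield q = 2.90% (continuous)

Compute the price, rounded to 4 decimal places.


d1 = (ln(S/K) + (r - q + 0.5*sigma^2) * T) / (sigma * sqrt(T)) = -0.59778582
d2 = d1 - sigma * sqrt(T) = -0.73054982
exp(-rT) = 0.99875128; exp(-qT) = 0.99758722
P = K * exp(-rT) * N(-d2) - S_0 * exp(-qT) * N(-d1)
N(-d1) = 0.72500857; N(-d2) = 0.76747291
P = 30.7200 * 0.99875128 * 0.76747291 - 28.1600 * 0.99758722 * 0.72500857 = 3.1803

Answer: Price = 3.1803


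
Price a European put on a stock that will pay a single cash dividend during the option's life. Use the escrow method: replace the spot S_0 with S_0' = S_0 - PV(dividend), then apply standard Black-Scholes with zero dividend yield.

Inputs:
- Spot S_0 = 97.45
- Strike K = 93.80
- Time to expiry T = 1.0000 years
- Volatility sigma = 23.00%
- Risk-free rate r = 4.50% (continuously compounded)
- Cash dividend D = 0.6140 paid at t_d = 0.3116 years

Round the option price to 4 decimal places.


PV(D) = D * exp(-r * t_d) = 0.6140 * 0.98607585 = 0.60545057
S_0' = S_0 - PV(D) = 97.4500 - 0.60545057 = 96.84454943
d1 = (ln(S_0'/K) + (r + sigma^2/2)*T) / (sigma*sqrt(T)) = 0.44953154
d2 = d1 - sigma*sqrt(T) = 0.21953154
exp(-rT) = 0.95599748
N(-d1) = 0.32652413; N(-d2) = 0.41311801
P = K * exp(-rT) * N(-d2) - S_0' * N(-d1) = 93.8000 * 0.95599748 * 0.41311801 - 96.84454943 * 0.32652413 = 5.4233

Answer: Price = 5.4233


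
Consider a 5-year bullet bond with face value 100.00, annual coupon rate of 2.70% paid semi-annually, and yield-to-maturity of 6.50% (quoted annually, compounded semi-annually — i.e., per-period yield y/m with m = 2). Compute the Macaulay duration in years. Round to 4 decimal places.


Answer: Macaulay duration = 4.6776 years

Derivation:
Coupon per period c = face * coupon_rate / m = 1.350000
Periods per year m = 2; per-period yield y/m = 0.032500
Number of cashflows N = 10
Cashflows (t years, CF_t, discount factor 1/(1+y/m)^(m*t), PV):
  t = 0.5000: CF_t = 1.350000, DF = 0.968523, PV = 1.307506
  t = 1.0000: CF_t = 1.350000, DF = 0.938037, PV = 1.266350
  t = 1.5000: CF_t = 1.350000, DF = 0.908510, PV = 1.226489
  t = 2.0000: CF_t = 1.350000, DF = 0.879913, PV = 1.187883
  t = 2.5000: CF_t = 1.350000, DF = 0.852216, PV = 1.150492
  t = 3.0000: CF_t = 1.350000, DF = 0.825391, PV = 1.114278
  t = 3.5000: CF_t = 1.350000, DF = 0.799410, PV = 1.079204
  t = 4.0000: CF_t = 1.350000, DF = 0.774247, PV = 1.045233
  t = 4.5000: CF_t = 1.350000, DF = 0.749876, PV = 1.012333
  t = 5.0000: CF_t = 101.350000, DF = 0.726272, PV = 73.607683
Price P = sum_t PV_t = 83.997449
Macaulay numerator sum_t t * PV_t:
  t * PV_t at t = 0.5000: 0.653753
  t * PV_t at t = 1.0000: 1.266350
  t * PV_t at t = 1.5000: 1.839733
  t * PV_t at t = 2.0000: 2.375765
  t * PV_t at t = 2.5000: 2.876229
  t * PV_t at t = 3.0000: 3.342833
  t * PV_t at t = 3.5000: 3.777212
  t * PV_t at t = 4.0000: 4.180934
  t * PV_t at t = 4.5000: 4.555497
  t * PV_t at t = 5.0000: 368.038417
Macaulay duration D = (sum_t t * PV_t) / P = 392.906723 / 83.997449 = 4.677603


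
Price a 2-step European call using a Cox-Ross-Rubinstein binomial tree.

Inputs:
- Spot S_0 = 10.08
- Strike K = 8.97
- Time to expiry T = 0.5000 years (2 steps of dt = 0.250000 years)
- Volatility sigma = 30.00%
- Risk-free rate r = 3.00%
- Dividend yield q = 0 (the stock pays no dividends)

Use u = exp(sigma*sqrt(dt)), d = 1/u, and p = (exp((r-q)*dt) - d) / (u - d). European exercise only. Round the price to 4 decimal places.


dt = T/N = 0.250000
u = exp(sigma*sqrt(dt)) = 1.161834; d = 1/u = 0.860708
p = (exp((r-q)*dt) - d) / (u - d) = 0.487570
Discount per step: exp(-r*dt) = 0.992528
Stock lattice S(k, i) with i counting down-moves:
  k=0: S(0,0) = 10.0800
  k=1: S(1,0) = 11.7113; S(1,1) = 8.6759
  k=2: S(2,0) = 13.6066; S(2,1) = 10.0800; S(2,2) = 7.4674
Terminal payoffs V(N, i) = max(S_T - K, 0):
  V(2,0) = 4.636577; V(2,1) = 1.110000; V(2,2) = 0.000000
Backward induction: V(k, i) = exp(-r*dt) * [p * V(k+1, i) + (1-p) * V(k+1, i+1)].
  V(1,0) = exp(-r*dt) * [p*4.636577 + (1-p)*1.110000] = 2.808313
  V(1,1) = exp(-r*dt) * [p*1.110000 + (1-p)*0.000000] = 0.537159
  V(0,0) = exp(-r*dt) * [p*2.808313 + (1-p)*0.537159] = 1.632218

Answer: Price = V(0,0) = 1.6322


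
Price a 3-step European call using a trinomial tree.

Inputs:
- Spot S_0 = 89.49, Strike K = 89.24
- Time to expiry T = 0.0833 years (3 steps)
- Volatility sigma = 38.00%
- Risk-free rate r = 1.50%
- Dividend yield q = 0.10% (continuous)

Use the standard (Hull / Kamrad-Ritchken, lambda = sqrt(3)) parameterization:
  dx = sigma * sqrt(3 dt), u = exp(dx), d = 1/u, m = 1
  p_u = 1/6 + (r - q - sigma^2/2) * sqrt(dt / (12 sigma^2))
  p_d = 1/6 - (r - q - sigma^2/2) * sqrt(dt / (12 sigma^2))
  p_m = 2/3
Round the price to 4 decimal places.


dt = T/N = 0.027767; dx = sigma*sqrt(3*dt) = 0.109675
u = exp(dx) = 1.115915; d = 1/u = 0.896126
p_u = 0.159299, p_m = 0.666667, p_d = 0.174034
Discount per step: exp(-r*dt) = 0.999584
Stock lattice S(k, j) with j the centered position index:
  k=0: S(0,+0) = 89.4900
  k=1: S(1,-1) = 80.1943; S(1,+0) = 89.4900; S(1,+1) = 99.8632
  k=2: S(2,-2) = 71.8642; S(2,-1) = 80.1943; S(2,+0) = 89.4900; S(2,+1) = 99.8632; S(2,+2) = 111.4389
  k=3: S(3,-3) = 64.3993; S(3,-2) = 71.8642; S(3,-1) = 80.1943; S(3,+0) = 89.4900; S(3,+1) = 99.8632; S(3,+2) = 111.4389; S(3,+3) = 124.3563
Terminal payoffs V(N, j) = max(S_T - K, 0):
  V(3,-3) = 0.000000; V(3,-2) = 0.000000; V(3,-1) = 0.000000; V(3,+0) = 0.250000; V(3,+1) = 10.623225; V(3,+2) = 22.198861; V(3,+3) = 35.116286
Backward induction: V(k, j) = exp(-r*dt) * [p_u * V(k+1, j+1) + p_m * V(k+1, j) + p_d * V(k+1, j-1)]
  V(2,-2) = exp(-r*dt) * [p_u*0.000000 + p_m*0.000000 + p_d*0.000000] = 0.000000
  V(2,-1) = exp(-r*dt) * [p_u*0.250000 + p_m*0.000000 + p_d*0.000000] = 0.039808
  V(2,+0) = exp(-r*dt) * [p_u*10.623225 + p_m*0.250000 + p_d*0.000000] = 1.858165
  V(2,+1) = exp(-r*dt) * [p_u*22.198861 + p_m*10.623225 + p_d*0.250000] = 10.657482
  V(2,+2) = exp(-r*dt) * [p_u*35.116286 + p_m*22.198861 + p_d*10.623225] = 22.232782
  V(1,-1) = exp(-r*dt) * [p_u*1.858165 + p_m*0.039808 + p_d*0.000000] = 0.322409
  V(1,+0) = exp(-r*dt) * [p_u*10.657482 + p_m*1.858165 + p_d*0.039808] = 2.942209
  V(1,+1) = exp(-r*dt) * [p_u*22.232782 + p_m*10.657482 + p_d*1.858165] = 10.965471
  V(0,+0) = exp(-r*dt) * [p_u*10.965471 + p_m*2.942209 + p_d*0.322409] = 3.762807

Answer: Price = V(0,0) = 3.7628


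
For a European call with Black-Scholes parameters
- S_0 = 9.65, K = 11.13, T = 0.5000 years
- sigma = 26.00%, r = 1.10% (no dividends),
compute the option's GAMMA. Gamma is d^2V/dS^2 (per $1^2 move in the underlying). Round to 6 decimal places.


Answer: Gamma = 0.181539

Derivation:
d1 = -0.6542709463; d2 = -0.8381187094
phi(d1) = 0.3220740571; exp(-qT) = 1.0000000000; exp(-rT) = 0.9945150973
Gamma = exp(-qT) * phi(d1) / (S * sigma * sqrt(T)) = 1.0000000000 * 0.3220740571 / (9.6500 * 0.2600 * 0.7071067812) = 0.181539


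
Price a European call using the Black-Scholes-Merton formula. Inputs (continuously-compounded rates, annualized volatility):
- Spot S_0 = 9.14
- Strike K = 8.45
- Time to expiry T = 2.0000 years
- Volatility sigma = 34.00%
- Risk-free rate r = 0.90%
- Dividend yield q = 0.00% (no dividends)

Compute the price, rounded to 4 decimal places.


Answer: Price = 2.1096

Derivation:
d1 = (ln(S/K) + (r - q + 0.5*sigma^2) * T) / (sigma * sqrt(T)) = 0.44109725
d2 = d1 - sigma * sqrt(T) = -0.03973536
exp(-rT) = 0.98216103; exp(-qT) = 1.00000000
C = S_0 * exp(-qT) * N(d1) - K * exp(-rT) * N(d2)
N(d1) = 0.67042870; N(d2) = 0.48415206
C = 9.1400 * 1.00000000 * 0.67042870 - 8.4500 * 0.98216103 * 0.48415206 = 2.1096


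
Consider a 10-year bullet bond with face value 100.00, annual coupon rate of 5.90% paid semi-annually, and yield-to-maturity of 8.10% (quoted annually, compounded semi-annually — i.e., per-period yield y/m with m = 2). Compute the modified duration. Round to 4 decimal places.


Coupon per period c = face * coupon_rate / m = 2.950000
Periods per year m = 2; per-period yield y/m = 0.040500
Number of cashflows N = 20
Cashflows (t years, CF_t, discount factor 1/(1+y/m)^(m*t), PV):
  t = 0.5000: CF_t = 2.950000, DF = 0.961076, PV = 2.835175
  t = 1.0000: CF_t = 2.950000, DF = 0.923668, PV = 2.724820
  t = 1.5000: CF_t = 2.950000, DF = 0.887715, PV = 2.618760
  t = 2.0000: CF_t = 2.950000, DF = 0.853162, PV = 2.516829
  t = 2.5000: CF_t = 2.950000, DF = 0.819954, PV = 2.418865
  t = 3.0000: CF_t = 2.950000, DF = 0.788039, PV = 2.324714
  t = 3.5000: CF_t = 2.950000, DF = 0.757365, PV = 2.234228
  t = 4.0000: CF_t = 2.950000, DF = 0.727886, PV = 2.147263
  t = 4.5000: CF_t = 2.950000, DF = 0.699554, PV = 2.063684
  t = 5.0000: CF_t = 2.950000, DF = 0.672325, PV = 1.983358
  t = 5.5000: CF_t = 2.950000, DF = 0.646156, PV = 1.906159
  t = 6.0000: CF_t = 2.950000, DF = 0.621005, PV = 1.831964
  t = 6.5000: CF_t = 2.950000, DF = 0.596833, PV = 1.760658
  t = 7.0000: CF_t = 2.950000, DF = 0.573602, PV = 1.692127
  t = 7.5000: CF_t = 2.950000, DF = 0.551276, PV = 1.626263
  t = 8.0000: CF_t = 2.950000, DF = 0.529818, PV = 1.562963
  t = 8.5000: CF_t = 2.950000, DF = 0.509196, PV = 1.502127
  t = 9.0000: CF_t = 2.950000, DF = 0.489376, PV = 1.443659
  t = 9.5000: CF_t = 2.950000, DF = 0.470328, PV = 1.387466
  t = 10.0000: CF_t = 102.950000, DF = 0.452021, PV = 46.535530
Price P = sum_t PV_t = 85.116611
First compute Macaulay numerator sum_t t * PV_t:
  t * PV_t at t = 0.5000: 1.417588
  t * PV_t at t = 1.0000: 2.724820
  t * PV_t at t = 1.5000: 3.928141
  t * PV_t at t = 2.0000: 5.033658
  t * PV_t at t = 2.5000: 6.047162
  t * PV_t at t = 3.0000: 6.974142
  t * PV_t at t = 3.5000: 7.819797
  t * PV_t at t = 4.0000: 8.589054
  t * PV_t at t = 4.5000: 9.286579
  t * PV_t at t = 5.0000: 9.916791
  t * PV_t at t = 5.5000: 10.483874
  t * PV_t at t = 6.0000: 10.991786
  t * PV_t at t = 6.5000: 11.444275
  t * PV_t at t = 7.0000: 11.844886
  t * PV_t at t = 7.5000: 12.196972
  t * PV_t at t = 8.0000: 12.503703
  t * PV_t at t = 8.5000: 12.768077
  t * PV_t at t = 9.0000: 12.992927
  t * PV_t at t = 9.5000: 13.180929
  t * PV_t at t = 10.0000: 465.355295
Macaulay duration D = 635.500454 / 85.116611 = 7.466233
Modified duration = D / (1 + y/m) = 7.466233 / (1 + 0.040500) = 7.175620

Answer: Modified duration = 7.1756


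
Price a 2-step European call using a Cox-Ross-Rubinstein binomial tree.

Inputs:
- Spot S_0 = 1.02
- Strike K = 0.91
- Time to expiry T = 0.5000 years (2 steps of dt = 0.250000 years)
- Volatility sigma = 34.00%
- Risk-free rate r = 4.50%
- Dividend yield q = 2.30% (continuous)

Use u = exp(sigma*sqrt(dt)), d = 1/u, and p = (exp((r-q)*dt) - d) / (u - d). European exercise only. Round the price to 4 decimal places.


Answer: Price = V(0,0) = 0.1684

Derivation:
dt = T/N = 0.250000
u = exp(sigma*sqrt(dt)) = 1.185305; d = 1/u = 0.843665
p = (exp((r-q)*dt) - d) / (u - d) = 0.473745
Discount per step: exp(-r*dt) = 0.988813
Stock lattice S(k, i) with i counting down-moves:
  k=0: S(0,0) = 1.0200
  k=1: S(1,0) = 1.2090; S(1,1) = 0.8605
  k=2: S(2,0) = 1.4330; S(2,1) = 1.0200; S(2,2) = 0.7260
Terminal payoffs V(N, i) = max(S_T - K, 0):
  V(2,0) = 0.523047; V(2,1) = 0.110000; V(2,2) = 0.000000
Backward induction: V(k, i) = exp(-r*dt) * [p * V(k+1, i) + (1-p) * V(k+1, i+1)].
  V(1,0) = exp(-r*dt) * [p*0.523047 + (1-p)*0.110000] = 0.302259
  V(1,1) = exp(-r*dt) * [p*0.110000 + (1-p)*0.000000] = 0.051529
  V(0,0) = exp(-r*dt) * [p*0.302259 + (1-p)*0.051529] = 0.168406


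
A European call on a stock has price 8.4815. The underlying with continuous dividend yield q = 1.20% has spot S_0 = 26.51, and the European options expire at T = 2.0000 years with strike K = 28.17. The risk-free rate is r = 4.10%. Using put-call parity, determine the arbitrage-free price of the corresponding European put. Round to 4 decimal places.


Put-call parity: C - P = S_0 * exp(-qT) - K * exp(-rT).
S_0 * exp(-qT) = 26.5100 * 0.97628571 = 25.88133417
K * exp(-rT) = 28.1700 * 0.92127196 = 25.95223108
P = C - S*exp(-qT) + K*exp(-rT)
P = 8.4815 - 25.88133417 + 25.95223108 = 8.5524

Answer: Put price = 8.5524


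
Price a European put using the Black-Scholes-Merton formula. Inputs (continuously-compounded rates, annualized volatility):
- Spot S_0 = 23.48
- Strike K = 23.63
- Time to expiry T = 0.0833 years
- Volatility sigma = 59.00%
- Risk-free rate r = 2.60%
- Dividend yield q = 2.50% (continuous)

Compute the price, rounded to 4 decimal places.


Answer: Price = 1.6698

Derivation:
d1 = (ln(S/K) + (r - q + 0.5*sigma^2) * T) / (sigma * sqrt(T)) = 0.04823446
d2 = d1 - sigma * sqrt(T) = -0.12204981
exp(-rT) = 0.99783654; exp(-qT) = 0.99791967
P = K * exp(-rT) * N(-d2) - S_0 * exp(-qT) * N(-d1)
N(-d1) = 0.48076470; N(-d2) = 0.54857021
P = 23.6300 * 0.99783654 * 0.54857021 - 23.4800 * 0.99791967 * 0.48076470 = 1.6698


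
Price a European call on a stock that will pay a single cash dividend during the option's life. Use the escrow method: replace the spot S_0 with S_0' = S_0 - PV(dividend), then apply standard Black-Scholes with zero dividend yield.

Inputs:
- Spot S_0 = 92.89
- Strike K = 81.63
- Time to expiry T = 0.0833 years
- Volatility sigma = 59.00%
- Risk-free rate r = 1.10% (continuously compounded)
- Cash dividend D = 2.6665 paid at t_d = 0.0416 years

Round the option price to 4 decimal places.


PV(D) = D * exp(-r * t_d) = 2.6665 * 0.99954250 = 2.66528009
S_0' = S_0 - PV(D) = 92.8900 - 2.66528009 = 90.22471991
d1 = (ln(S_0'/K) + (r + sigma^2/2)*T) / (sigma*sqrt(T)) = 0.67840250
d2 = d1 - sigma*sqrt(T) = 0.50811824
exp(-rT) = 0.99908412
N(d1) = 0.75124174; N(d2) = 0.69431479
C = S_0' * N(d1) - K * exp(-rT) * N(d2) = 90.22471991 * 0.75124174 - 81.6300 * 0.99908412 * 0.69431479 = 11.1556

Answer: Price = 11.1556


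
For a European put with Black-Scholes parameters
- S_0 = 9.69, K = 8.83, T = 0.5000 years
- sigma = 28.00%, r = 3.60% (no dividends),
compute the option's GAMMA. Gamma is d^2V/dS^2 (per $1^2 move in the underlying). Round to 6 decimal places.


Answer: Gamma = 0.167320

Derivation:
d1 = 0.6593235924; d2 = 0.4613336936
phi(d1) = 0.3210070052; exp(-qT) = 1.0000000000; exp(-rT) = 0.9821610324
Gamma = exp(-qT) * phi(d1) / (S * sigma * sqrt(T)) = 1.0000000000 * 0.3210070052 / (9.6900 * 0.2800 * 0.7071067812) = 0.167320


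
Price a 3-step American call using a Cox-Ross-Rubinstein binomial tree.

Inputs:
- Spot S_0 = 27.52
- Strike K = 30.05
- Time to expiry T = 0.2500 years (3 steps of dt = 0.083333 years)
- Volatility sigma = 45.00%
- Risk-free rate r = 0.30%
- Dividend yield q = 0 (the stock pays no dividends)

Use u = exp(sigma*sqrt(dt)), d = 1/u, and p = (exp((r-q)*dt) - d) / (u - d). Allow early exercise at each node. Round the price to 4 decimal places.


dt = T/N = 0.083333
u = exp(sigma*sqrt(dt)) = 1.138719; d = 1/u = 0.878180
p = (exp((r-q)*dt) - d) / (u - d) = 0.468529
Discount per step: exp(-r*dt) = 0.999750
Stock lattice S(k, i) with i counting down-moves:
  k=0: S(0,0) = 27.5200
  k=1: S(1,0) = 31.3375; S(1,1) = 24.1675
  k=2: S(2,0) = 35.6847; S(2,1) = 27.5200; S(2,2) = 21.2234
  k=3: S(3,0) = 40.6348; S(3,1) = 31.3375; S(3,2) = 24.1675; S(3,3) = 18.6380
Terminal payoffs V(N, i) = max(S_T - K, 0):
  V(3,0) = 10.584784; V(3,1) = 1.287543; V(3,2) = 0.000000; V(3,3) = 0.000000
Backward induction: V(k, i) = exp(-r*dt) * [p * V(k+1, i) + (1-p) * V(k+1, i+1)]; then take max(V_cont, immediate exercise) for American.
  V(2,0) = exp(-r*dt) * [p*10.584784 + (1-p)*1.287543] = 5.642162; exercise = 5.634650; V(2,0) = max -> 5.642162
  V(2,1) = exp(-r*dt) * [p*1.287543 + (1-p)*0.000000] = 0.603101; exercise = 0.000000; V(2,1) = max -> 0.603101
  V(2,2) = exp(-r*dt) * [p*0.000000 + (1-p)*0.000000] = 0.000000; exercise = 0.000000; V(2,2) = max -> 0.000000
  V(1,0) = exp(-r*dt) * [p*5.642162 + (1-p)*0.603101] = 2.963308; exercise = 1.287543; V(1,0) = max -> 2.963308
  V(1,1) = exp(-r*dt) * [p*0.603101 + (1-p)*0.000000] = 0.282500; exercise = 0.000000; V(1,1) = max -> 0.282500
  V(0,0) = exp(-r*dt) * [p*2.963308 + (1-p)*0.282500] = 1.538152; exercise = 0.000000; V(0,0) = max -> 1.538152

Answer: Price = V(0,0) = 1.5382


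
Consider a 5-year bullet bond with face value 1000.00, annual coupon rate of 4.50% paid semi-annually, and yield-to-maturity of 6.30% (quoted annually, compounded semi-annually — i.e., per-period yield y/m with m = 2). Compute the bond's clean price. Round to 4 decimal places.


Coupon per period c = face * coupon_rate / m = 22.500000
Periods per year m = 2; per-period yield y/m = 0.031500
Number of cashflows N = 10
Cashflows (t years, CF_t, discount factor 1/(1+y/m)^(m*t), PV):
  t = 0.5000: CF_t = 22.500000, DF = 0.969462, PV = 21.812894
  t = 1.0000: CF_t = 22.500000, DF = 0.939856, PV = 21.146771
  t = 1.5000: CF_t = 22.500000, DF = 0.911155, PV = 20.500989
  t = 2.0000: CF_t = 22.500000, DF = 0.883330, PV = 19.874929
  t = 2.5000: CF_t = 22.500000, DF = 0.856355, PV = 19.267988
  t = 3.0000: CF_t = 22.500000, DF = 0.830204, PV = 18.679581
  t = 3.5000: CF_t = 22.500000, DF = 0.804851, PV = 18.109143
  t = 4.0000: CF_t = 22.500000, DF = 0.780272, PV = 17.556125
  t = 4.5000: CF_t = 22.500000, DF = 0.756444, PV = 17.019995
  t = 5.0000: CF_t = 1022.500000, DF = 0.733344, PV = 749.844126
Price P = sum_t PV_t = 923.812540

Answer: Price = 923.8125


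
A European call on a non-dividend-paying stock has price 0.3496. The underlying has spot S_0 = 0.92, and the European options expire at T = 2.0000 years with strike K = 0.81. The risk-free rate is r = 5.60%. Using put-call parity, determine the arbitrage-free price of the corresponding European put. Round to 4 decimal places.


Answer: Put price = 0.1538

Derivation:
Put-call parity: C - P = S_0 * exp(-qT) - K * exp(-rT).
S_0 * exp(-qT) = 0.9200 * 1.00000000 = 0.92000000
K * exp(-rT) = 0.8100 * 0.89404426 = 0.72417585
P = C - S*exp(-qT) + K*exp(-rT)
P = 0.3496 - 0.92000000 + 0.72417585 = 0.1538


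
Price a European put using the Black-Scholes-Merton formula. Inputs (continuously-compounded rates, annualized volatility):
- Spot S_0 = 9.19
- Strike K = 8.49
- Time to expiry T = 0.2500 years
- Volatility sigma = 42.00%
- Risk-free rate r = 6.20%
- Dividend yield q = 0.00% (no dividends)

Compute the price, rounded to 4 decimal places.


Answer: Price = 0.3916

Derivation:
d1 = (ln(S/K) + (r - q + 0.5*sigma^2) * T) / (sigma * sqrt(T)) = 0.55608065
d2 = d1 - sigma * sqrt(T) = 0.34608065
exp(-rT) = 0.98461951; exp(-qT) = 1.00000000
P = K * exp(-rT) * N(-d2) - S_0 * exp(-qT) * N(-d1)
N(-d1) = 0.28907786; N(-d2) = 0.36464105
P = 8.4900 * 0.98461951 * 0.36464105 - 9.1900 * 1.00000000 * 0.28907786 = 0.3916


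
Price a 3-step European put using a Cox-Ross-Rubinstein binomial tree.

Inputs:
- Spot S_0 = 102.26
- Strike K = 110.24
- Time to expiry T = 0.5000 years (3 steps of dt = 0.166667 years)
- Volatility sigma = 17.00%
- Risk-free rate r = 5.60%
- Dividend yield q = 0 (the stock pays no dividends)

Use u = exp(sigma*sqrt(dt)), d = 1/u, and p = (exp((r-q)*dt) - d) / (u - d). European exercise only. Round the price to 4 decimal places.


Answer: Price = V(0,0) = 7.4766

Derivation:
dt = T/N = 0.166667
u = exp(sigma*sqrt(dt)) = 1.071867; d = 1/u = 0.932951
p = (exp((r-q)*dt) - d) / (u - d) = 0.550158
Discount per step: exp(-r*dt) = 0.990710
Stock lattice S(k, i) with i counting down-moves:
  k=0: S(0,0) = 102.2600
  k=1: S(1,0) = 109.6091; S(1,1) = 95.4036
  k=2: S(2,0) = 117.4865; S(2,1) = 102.2600; S(2,2) = 89.0069
  k=3: S(3,0) = 125.9299; S(3,1) = 109.6091; S(3,2) = 95.4036; S(3,3) = 83.0391
Terminal payoffs V(N, i) = max(K - S_T, 0):
  V(3,0) = 0.000000; V(3,1) = 0.630856; V(3,2) = 14.836394; V(3,3) = 27.200868
Backward induction: V(k, i) = exp(-r*dt) * [p * V(k+1, i) + (1-p) * V(k+1, i+1)].
  V(2,0) = exp(-r*dt) * [p*0.000000 + (1-p)*0.630856] = 0.281149
  V(2,1) = exp(-r*dt) * [p*0.630856 + (1-p)*14.836394] = 6.955880
  V(2,2) = exp(-r*dt) * [p*14.836394 + (1-p)*27.200868] = 20.208955
  V(1,0) = exp(-r*dt) * [p*0.281149 + (1-p)*6.955880] = 3.253219
  V(1,1) = exp(-r*dt) * [p*6.955880 + (1-p)*20.208955] = 12.797668
  V(0,0) = exp(-r*dt) * [p*3.253219 + (1-p)*12.797668] = 7.476606
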